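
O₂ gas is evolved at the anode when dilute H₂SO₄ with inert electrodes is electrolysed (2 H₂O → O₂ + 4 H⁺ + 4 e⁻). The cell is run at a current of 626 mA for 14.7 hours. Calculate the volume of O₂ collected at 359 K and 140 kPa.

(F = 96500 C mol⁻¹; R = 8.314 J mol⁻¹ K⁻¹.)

1.83 L

Q = I·t = 0.6260 A × 52920 s = 33130 C.
n(e⁻) = Q/F = 33130 / 96500 = 0.3433 mol.
4 electrons are transferred per O₂ molecule, so n(O₂) = 0.3433 / 4 = 0.08582 mol.
V = nRT/P = (0.08582 × 8.314 × 359) / (140 × 10³ Pa) = 0.00183 m³ = 1.83 L.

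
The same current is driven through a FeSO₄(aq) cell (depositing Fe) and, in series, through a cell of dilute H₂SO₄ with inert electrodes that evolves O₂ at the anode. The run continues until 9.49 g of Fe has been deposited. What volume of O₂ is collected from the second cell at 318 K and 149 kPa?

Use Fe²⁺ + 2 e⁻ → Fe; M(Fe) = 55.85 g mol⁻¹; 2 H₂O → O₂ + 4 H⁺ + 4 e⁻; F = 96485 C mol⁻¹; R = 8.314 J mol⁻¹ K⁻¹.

1.51 L

n(Fe) = 9.49 / 55.85 = 0.1699 mol, so n(e⁻) = 2 × 0.1699 = 0.3398 mol.
The cells are in series, so the same 0.3398 mol of electrons passes through the second cell.
2 H₂O → O₂ + 4 H⁺ + 4 e⁻ — 4 mol e⁻ per mol O₂, so n(O₂) = 0.3398/4 = 0.08496 mol.
V = nRT/P = (0.08496 × 8.314 × 318) / (149 × 10³) = 0.00151 m³ = 1.51 L.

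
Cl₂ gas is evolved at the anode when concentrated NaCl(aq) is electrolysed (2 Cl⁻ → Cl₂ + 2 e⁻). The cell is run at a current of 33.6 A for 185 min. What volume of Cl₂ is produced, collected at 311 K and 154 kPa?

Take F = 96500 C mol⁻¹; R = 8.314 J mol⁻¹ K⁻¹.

32.4 L

Q = I·t = 33.60 A × 11100 s = 373000 C.
n(e⁻) = Q/F = 373000 / 96500 = 3.865 mol.
2 electrons are transferred per Cl₂ molecule, so n(Cl₂) = 3.865 / 2 = 1.932 mol.
V = nRT/P = (1.932 × 8.314 × 311) / (154 × 10³ Pa) = 0.0324 m³ = 32.4 L.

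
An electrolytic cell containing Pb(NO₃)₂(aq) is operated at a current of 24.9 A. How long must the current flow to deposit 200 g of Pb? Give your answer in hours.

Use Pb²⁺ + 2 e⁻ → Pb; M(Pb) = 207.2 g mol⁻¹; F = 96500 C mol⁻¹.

n(Pb) = m/M = 200 / 207.2 = 0.9653 mol.
Each Pb atom requires 2 electrons, so n(e⁻) = 2 × 0.9653 = 1.931 mol.
Q = n(e⁻)·F = 1.931 × 96500 = 186300 C.
t = Q/I = 186300 / 24.90 A = 7482 s = 2.08 h.

2.08 h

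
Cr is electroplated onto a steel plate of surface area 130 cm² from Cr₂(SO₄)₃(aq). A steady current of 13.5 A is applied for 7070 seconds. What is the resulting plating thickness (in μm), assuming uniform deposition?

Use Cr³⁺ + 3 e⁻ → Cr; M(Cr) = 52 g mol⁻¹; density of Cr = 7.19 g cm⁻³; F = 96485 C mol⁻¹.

183 μm

Q = I·t = 13.50 × 7070.0 = 95440 C; n(e⁻) = 0.9892 mol.
n(Cr) = n(e⁻)/3 = 0.3297 mol, so m = 0.3297 × 52 = 17.15 g.
Volume = m/ρ = 17.15 / 7.19 = 2.385 cm³.
Thickness = V/A = 2.385 / 130 = 0.0183 cm = 183 μm.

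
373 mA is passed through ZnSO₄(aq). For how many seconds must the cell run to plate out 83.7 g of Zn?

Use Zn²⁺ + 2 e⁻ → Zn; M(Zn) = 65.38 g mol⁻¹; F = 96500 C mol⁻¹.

n(Zn) = m/M = 83.7 / 65.38 = 1.280 mol.
Each Zn atom requires 2 electrons, so n(e⁻) = 2 × 1.280 = 2.560 mol.
Q = n(e⁻)·F = 2.560 × 96500 = 247100 C.
t = Q/I = 247100 / 0.3730 A = 662400 s.

6.62 × 10⁵ s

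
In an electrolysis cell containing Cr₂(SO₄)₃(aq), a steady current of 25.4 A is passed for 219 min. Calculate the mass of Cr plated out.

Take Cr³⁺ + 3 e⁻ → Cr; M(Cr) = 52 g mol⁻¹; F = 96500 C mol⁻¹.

Q = I·t = 25.40 A × 13140 s = 333800 C.
n(e⁻) = Q/F = 333800 / 96500 = 3.459 mol.
Cr³⁺ + 3 e⁻ → Cr, so n(Cr) = n(e⁻)/3 = 1.153 mol.
m = n·M = 1.153 × 52 = 59.9 g.

59.9 g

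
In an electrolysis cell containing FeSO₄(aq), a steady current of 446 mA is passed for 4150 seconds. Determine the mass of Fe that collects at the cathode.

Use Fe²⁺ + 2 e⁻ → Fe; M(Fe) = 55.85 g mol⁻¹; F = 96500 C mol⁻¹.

0.536 g

Q = I·t = 0.4460 A × 4150.0 s = 1851 C.
n(e⁻) = Q/F = 1851 / 96500 = 0.01918 mol.
Fe²⁺ + 2 e⁻ → Fe, so n(Fe) = n(e⁻)/2 = 0.009590 mol.
m = n·M = 0.009590 × 55.85 = 0.536 g.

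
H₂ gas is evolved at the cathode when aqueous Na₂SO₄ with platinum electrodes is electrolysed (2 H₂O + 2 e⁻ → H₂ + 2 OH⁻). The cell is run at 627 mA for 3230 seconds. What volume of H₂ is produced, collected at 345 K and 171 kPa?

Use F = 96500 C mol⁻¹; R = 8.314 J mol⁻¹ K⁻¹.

0.176 L

Q = I·t = 0.6270 A × 3230.0 s = 2025 C.
n(e⁻) = Q/F = 2025 / 96500 = 0.02099 mol.
2 electrons are transferred per H₂ molecule, so n(H₂) = 0.02099 / 2 = 0.01049 mol.
V = nRT/P = (0.01049 × 8.314 × 345) / (171 × 10³ Pa) = 1.76 × 10⁻⁴ m³ = 0.176 L.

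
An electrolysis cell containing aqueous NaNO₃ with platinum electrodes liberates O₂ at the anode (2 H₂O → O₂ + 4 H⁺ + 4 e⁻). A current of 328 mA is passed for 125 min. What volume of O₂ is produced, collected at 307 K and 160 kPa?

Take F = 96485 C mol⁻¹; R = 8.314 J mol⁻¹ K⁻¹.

0.102 L

Q = I·t = 0.3280 A × 7500.0 s = 2460 C.
n(e⁻) = Q/F = 2460 / 96485 = 0.02550 mol.
4 electrons are transferred per O₂ molecule, so n(O₂) = 0.02550 / 4 = 0.006374 mol.
V = nRT/P = (0.006374 × 8.314 × 307) / (160 × 10³ Pa) = 1.02 × 10⁻⁴ m³ = 0.102 L.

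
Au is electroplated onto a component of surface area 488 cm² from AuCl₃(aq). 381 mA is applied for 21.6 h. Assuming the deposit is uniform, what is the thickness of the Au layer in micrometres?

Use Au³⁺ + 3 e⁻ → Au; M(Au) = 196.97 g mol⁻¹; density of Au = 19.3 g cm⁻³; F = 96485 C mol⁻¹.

21.4 μm

Q = I·t = 0.3810 × 77760 = 29630 C; n(e⁻) = 0.3071 mol.
n(Au) = n(e⁻)/3 = 0.1024 mol, so m = 0.1024 × 196.97 = 20.16 g.
Volume = m/ρ = 20.16 / 19.3 = 1.045 cm³.
Thickness = V/A = 1.045 / 488 = 0.00214 cm = 21.4 μm.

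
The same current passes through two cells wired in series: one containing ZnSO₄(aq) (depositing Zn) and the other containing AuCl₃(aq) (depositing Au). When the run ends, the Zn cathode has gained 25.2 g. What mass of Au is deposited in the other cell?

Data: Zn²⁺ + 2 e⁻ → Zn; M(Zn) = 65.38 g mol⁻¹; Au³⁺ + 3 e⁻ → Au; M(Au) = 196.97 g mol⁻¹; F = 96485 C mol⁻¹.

n(Zn) = 25.2 / 65.38 = 0.3854 mol.
Since Zn²⁺ + 2 e⁻ → Zn, n(e⁻) passed = 2 × 0.3854 = 0.7709 mol.
Cells in series carry the same charge, so the same 0.7709 mol of electrons passes through cell 2.
Au³⁺ + 3 e⁻ → Au, so n(Au) = 0.7709 / 3 = 0.2570 mol.
m(Au) = 0.2570 × 196.97 = 50.6 g.

50.6 g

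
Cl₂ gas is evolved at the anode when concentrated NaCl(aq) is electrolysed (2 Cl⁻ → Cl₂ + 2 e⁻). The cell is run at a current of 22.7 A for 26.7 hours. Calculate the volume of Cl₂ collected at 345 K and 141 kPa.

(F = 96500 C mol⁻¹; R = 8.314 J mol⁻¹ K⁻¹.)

230 L

Q = I·t = 22.70 A × 96120 s = 2182000 C.
n(e⁻) = Q/F = 2182000 / 96500 = 22.61 mol.
2 electrons are transferred per Cl₂ molecule, so n(Cl₂) = 22.61 / 2 = 11.31 mol.
V = nRT/P = (11.31 × 8.314 × 345) / (141 × 10³ Pa) = 0.230 m³ = 230 L.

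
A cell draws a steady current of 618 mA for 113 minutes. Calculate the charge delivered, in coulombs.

Q = I·t = 0.6180 A × 6780.0 s = 4190 C.

4190 C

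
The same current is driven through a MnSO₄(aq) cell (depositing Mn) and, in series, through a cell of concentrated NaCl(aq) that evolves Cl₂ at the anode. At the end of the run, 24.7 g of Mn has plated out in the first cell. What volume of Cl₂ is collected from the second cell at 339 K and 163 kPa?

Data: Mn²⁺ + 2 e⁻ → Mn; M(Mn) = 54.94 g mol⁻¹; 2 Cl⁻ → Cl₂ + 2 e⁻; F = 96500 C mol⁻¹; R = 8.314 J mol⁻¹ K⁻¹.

7.77 L

n(Mn) = 24.7 / 54.94 = 0.4496 mol, so n(e⁻) = 2 × 0.4496 = 0.8992 mol.
The cells are in series, so the same 0.8992 mol of electrons passes through the second cell.
2 Cl⁻ → Cl₂ + 2 e⁻ — 2 mol e⁻ per mol Cl₂, so n(Cl₂) = 0.8992/2 = 0.4496 mol.
V = nRT/P = (0.4496 × 8.314 × 339) / (163 × 10³) = 0.00777 m³ = 7.77 L.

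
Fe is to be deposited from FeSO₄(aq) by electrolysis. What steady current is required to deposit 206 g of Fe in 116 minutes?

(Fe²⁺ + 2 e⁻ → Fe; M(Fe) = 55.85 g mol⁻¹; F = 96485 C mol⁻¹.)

n(Fe) = 206 / 55.85 = 3.688 mol.
n(e⁻) = 2 × 3.688 = 7.377 mol.
Q = n(e⁻)·F = 7.377 × 96485 = 711800 C.
I = Q/t = 711800 / 6960.0 s = 102 A.

102 A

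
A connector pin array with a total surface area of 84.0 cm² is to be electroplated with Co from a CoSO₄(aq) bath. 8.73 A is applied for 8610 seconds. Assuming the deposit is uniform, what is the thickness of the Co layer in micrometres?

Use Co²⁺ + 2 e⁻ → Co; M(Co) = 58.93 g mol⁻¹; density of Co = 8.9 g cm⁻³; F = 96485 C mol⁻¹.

307 μm

Q = I·t = 8.730 × 8610.0 = 75170 C; n(e⁻) = 0.7790 mol.
n(Co) = n(e⁻)/2 = 0.3895 mol, so m = 0.3895 × 58.93 = 22.95 g.
Volume = m/ρ = 22.95 / 8.9 = 2.579 cm³.
Thickness = V/A = 2.579 / 84.0 = 0.0307 cm = 307 μm.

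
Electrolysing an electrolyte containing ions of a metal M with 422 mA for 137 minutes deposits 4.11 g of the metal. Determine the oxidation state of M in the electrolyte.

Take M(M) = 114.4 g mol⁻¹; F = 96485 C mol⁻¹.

Q = I·t = 0.4220 A × 8220.0 s = 3469 C, so n(e⁻) = 3469/96485 = 0.03595 mol.
n(M) deposited = 4.11 / 114.4 = 0.03593 mol.
Electrons per atom = n(e⁻)/n(M) = 0.03595 / 0.03593 = 1.00 ≈ 1, so the ion is M⁺.

+1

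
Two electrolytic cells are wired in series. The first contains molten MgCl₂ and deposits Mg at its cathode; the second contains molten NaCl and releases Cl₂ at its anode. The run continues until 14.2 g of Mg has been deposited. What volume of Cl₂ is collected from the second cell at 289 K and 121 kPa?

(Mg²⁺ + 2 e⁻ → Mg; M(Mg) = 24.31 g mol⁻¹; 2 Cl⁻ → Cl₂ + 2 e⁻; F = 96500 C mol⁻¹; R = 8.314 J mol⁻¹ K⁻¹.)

11.6 L

n(Mg) = 14.2 / 24.31 = 0.5841 mol, so n(e⁻) = 2 × 0.5841 = 1.168 mol.
The cells are in series, so the same 1.168 mol of electrons passes through the second cell.
2 Cl⁻ → Cl₂ + 2 e⁻ — 2 mol e⁻ per mol Cl₂, so n(Cl₂) = 1.168/2 = 0.5841 mol.
V = nRT/P = (0.5841 × 8.314 × 289) / (121 × 10³) = 0.0116 m³ = 11.6 L.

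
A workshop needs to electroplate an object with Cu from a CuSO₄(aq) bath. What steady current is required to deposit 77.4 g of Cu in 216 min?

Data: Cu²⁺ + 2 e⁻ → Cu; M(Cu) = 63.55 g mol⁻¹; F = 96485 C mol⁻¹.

n(Cu) = 77.4 / 63.55 = 1.218 mol.
n(e⁻) = 2 × 1.218 = 2.436 mol.
Q = n(e⁻)·F = 2.436 × 96485 = 235000 C.
I = Q/t = 235000 / 12960 s = 18.1 A.

18.1 A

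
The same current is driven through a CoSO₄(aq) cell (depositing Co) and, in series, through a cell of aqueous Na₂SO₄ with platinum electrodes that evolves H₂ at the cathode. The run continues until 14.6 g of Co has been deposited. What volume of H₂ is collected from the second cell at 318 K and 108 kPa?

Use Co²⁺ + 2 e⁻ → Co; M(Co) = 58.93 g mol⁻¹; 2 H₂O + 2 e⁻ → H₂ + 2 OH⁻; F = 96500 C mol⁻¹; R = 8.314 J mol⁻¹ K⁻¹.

n(Co) = 14.6 / 58.93 = 0.2478 mol, so n(e⁻) = 2 × 0.2478 = 0.4955 mol.
The cells are in series, so the same 0.4955 mol of electrons passes through the second cell.
2 H₂O + 2 e⁻ → H₂ + 2 OH⁻ — 2 mol e⁻ per mol H₂, so n(H₂) = 0.4955/2 = 0.2478 mol.
V = nRT/P = (0.2478 × 8.314 × 318) / (108 × 10³) = 0.00606 m³ = 6.06 L.

6.06 L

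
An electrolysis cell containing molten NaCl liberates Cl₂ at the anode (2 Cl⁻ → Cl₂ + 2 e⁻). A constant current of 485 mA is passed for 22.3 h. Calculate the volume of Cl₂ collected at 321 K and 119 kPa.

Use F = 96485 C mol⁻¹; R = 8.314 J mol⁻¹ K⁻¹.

Q = I·t = 0.4850 A × 80280 s = 38940 C.
n(e⁻) = Q/F = 38940 / 96485 = 0.4035 mol.
2 electrons are transferred per Cl₂ molecule, so n(Cl₂) = 0.4035 / 2 = 0.2018 mol.
V = nRT/P = (0.2018 × 8.314 × 321) / (119 × 10³ Pa) = 0.00453 m³ = 4.53 L.

4.53 L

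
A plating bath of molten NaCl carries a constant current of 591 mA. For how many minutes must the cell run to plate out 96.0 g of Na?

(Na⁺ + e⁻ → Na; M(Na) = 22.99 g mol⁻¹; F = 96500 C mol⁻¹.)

11400 min

n(Na) = m/M = 96.0 / 22.99 = 4.176 mol.
Each Na atom requires 1 electron, so n(e⁻) = 1 × 4.176 = 4.176 mol.
Q = n(e⁻)·F = 4.176 × 96500 = 403000 C.
t = Q/I = 403000 / 0.5910 A = 681800 s = 11400 min.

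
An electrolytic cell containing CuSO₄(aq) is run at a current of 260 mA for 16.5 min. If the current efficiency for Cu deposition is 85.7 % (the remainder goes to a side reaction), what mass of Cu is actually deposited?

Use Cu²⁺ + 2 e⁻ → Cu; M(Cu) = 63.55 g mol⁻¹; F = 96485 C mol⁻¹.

Q = I·t = 0.2600 × 990.00 = 257.4 C.
n(e⁻) = 257.4/96485 = 0.002668 mol; theoretically n(Cu) = 0.002668/2 = 0.001334 mol, m_theo = 0.08477 g.
At 85.7 % efficiency, m_actual = 0.857 × 0.08477 = 0.0726 g.

0.0726 g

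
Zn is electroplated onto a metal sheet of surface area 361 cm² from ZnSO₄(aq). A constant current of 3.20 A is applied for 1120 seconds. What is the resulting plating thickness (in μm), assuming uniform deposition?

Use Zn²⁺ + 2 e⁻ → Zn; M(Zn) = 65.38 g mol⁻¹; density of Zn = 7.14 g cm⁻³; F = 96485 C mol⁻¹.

Q = I·t = 3.200 × 1120.0 = 3584 C; n(e⁻) = 0.03715 mol.
n(Zn) = n(e⁻)/2 = 0.01857 mol, so m = 0.01857 × 65.38 = 1.214 g.
Volume = m/ρ = 1.214 / 7.14 = 0.1701 cm³.
Thickness = V/A = 0.1701 / 361 = 4.71 × 10⁻⁴ cm = 4.71 μm.

4.71 μm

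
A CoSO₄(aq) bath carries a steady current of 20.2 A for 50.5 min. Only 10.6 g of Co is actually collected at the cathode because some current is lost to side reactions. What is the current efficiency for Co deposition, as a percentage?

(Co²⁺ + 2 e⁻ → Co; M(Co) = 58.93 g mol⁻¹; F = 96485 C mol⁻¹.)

Q = I·t = 20.20 × 3030.0 = 61210 C; n(e⁻) = 61210/96485 = 0.6344 mol.
Theoretical n(Co) = n(e⁻)/2 = 0.3172 mol, i.e. m_theo = 0.3172 × 58.93 = 18.69 g.
Efficiency = m_actual / m_theo = 10.6 / 18.69 = 56.7 %.

56.7 %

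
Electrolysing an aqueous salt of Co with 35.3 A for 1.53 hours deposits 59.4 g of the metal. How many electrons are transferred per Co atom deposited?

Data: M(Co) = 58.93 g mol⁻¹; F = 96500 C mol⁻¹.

Q = I·t = 35.30 A × 5508.0 s = 194400 C, so n(e⁻) = 194400/96500 = 2.015 mol.
n(Co) deposited = 59.4 / 58.93 = 1.008 mol.
Electrons per atom = n(e⁻)/n(Co) = 2.015 / 1.008 = 2.00 ≈ 2, so the ion is Co²⁺.

2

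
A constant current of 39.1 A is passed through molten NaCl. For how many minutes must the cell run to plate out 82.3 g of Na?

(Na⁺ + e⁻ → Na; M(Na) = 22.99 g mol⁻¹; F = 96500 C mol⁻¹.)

n(Na) = m/M = 82.3 / 22.99 = 3.580 mol.
Each Na atom requires 1 electron, so n(e⁻) = 1 × 3.580 = 3.580 mol.
Q = n(e⁻)·F = 3.580 × 96500 = 345500 C.
t = Q/I = 345500 / 39.10 A = 8835 s = 147 min.

147 min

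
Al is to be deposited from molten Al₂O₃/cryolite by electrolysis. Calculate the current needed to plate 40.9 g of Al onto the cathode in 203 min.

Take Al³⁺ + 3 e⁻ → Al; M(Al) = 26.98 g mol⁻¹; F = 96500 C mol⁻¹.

n(Al) = 40.9 / 26.98 = 1.516 mol.
n(e⁻) = 3 × 1.516 = 4.548 mol.
Q = n(e⁻)·F = 4.548 × 96500 = 438900 C.
I = Q/t = 438900 / 12180 s = 36.0 A.

36.0 A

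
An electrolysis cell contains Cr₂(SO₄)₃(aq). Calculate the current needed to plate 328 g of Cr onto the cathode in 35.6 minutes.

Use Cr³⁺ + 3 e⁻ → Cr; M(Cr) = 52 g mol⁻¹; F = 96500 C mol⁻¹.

n(Cr) = 328 / 52 = 6.308 mol.
n(e⁻) = 3 × 6.308 = 18.92 mol.
Q = n(e⁻)·F = 18.92 × 96500 = 1826000 C.
I = Q/t = 1826000 / 2136.0 s = 855 A.

855 A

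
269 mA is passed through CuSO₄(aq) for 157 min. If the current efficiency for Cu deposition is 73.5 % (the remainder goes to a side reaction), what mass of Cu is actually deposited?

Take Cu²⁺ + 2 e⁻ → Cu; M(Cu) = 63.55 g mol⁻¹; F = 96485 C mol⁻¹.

Q = I·t = 0.2690 × 9420.0 = 2534 C.
n(e⁻) = 2534/96485 = 0.02626 mol; theoretically n(Cu) = 0.02626/2 = 0.01313 mol, m_theo = 0.8345 g.
At 73.5 % efficiency, m_actual = 0.735 × 0.8345 = 0.613 g.

0.613 g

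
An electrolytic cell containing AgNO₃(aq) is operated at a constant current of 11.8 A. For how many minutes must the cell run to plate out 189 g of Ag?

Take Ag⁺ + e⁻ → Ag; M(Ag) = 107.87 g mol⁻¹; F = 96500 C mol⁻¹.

n(Ag) = m/M = 189 / 107.87 = 1.752 mol.
Each Ag atom requires 1 electron, so n(e⁻) = 1 × 1.752 = 1.752 mol.
Q = n(e⁻)·F = 1.752 × 96500 = 169100 C.
t = Q/I = 169100 / 11.80 A = 14330 s = 239 min.

239 min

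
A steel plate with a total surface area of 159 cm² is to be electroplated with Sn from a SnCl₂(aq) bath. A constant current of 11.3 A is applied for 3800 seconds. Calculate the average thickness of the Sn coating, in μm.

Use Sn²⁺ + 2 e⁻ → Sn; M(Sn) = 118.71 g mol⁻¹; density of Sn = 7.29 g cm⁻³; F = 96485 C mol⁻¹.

Q = I·t = 11.30 × 3800.0 = 42940 C; n(e⁻) = 0.4450 mol.
n(Sn) = n(e⁻)/2 = 0.2225 mol, so m = 0.2225 × 118.71 = 26.42 g.
Volume = m/ρ = 26.42 / 7.29 = 3.624 cm³.
Thickness = V/A = 3.624 / 159 = 0.0228 cm = 228 μm.

228 μm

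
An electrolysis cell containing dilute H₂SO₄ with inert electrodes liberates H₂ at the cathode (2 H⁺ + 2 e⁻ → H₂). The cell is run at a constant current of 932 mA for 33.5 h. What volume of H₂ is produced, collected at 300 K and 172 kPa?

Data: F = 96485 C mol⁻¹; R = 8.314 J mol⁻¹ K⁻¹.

8.45 L

Q = I·t = 0.9320 A × 120600 s = 112400 C.
n(e⁻) = Q/F = 112400 / 96485 = 1.165 mol.
2 electrons are transferred per H₂ molecule, so n(H₂) = 1.165 / 2 = 0.5825 mol.
V = nRT/P = (0.5825 × 8.314 × 300) / (172 × 10³ Pa) = 0.00845 m³ = 8.45 L.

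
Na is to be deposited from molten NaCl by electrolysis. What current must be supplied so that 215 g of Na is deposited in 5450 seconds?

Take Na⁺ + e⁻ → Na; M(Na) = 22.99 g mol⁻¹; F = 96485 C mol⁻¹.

166 A

n(Na) = 215 / 22.99 = 9.352 mol.
n(e⁻) = 1 × 9.352 = 9.352 mol.
Q = n(e⁻)·F = 9.352 × 96485 = 902300 C.
I = Q/t = 902300 / 5450.0 s = 166 A.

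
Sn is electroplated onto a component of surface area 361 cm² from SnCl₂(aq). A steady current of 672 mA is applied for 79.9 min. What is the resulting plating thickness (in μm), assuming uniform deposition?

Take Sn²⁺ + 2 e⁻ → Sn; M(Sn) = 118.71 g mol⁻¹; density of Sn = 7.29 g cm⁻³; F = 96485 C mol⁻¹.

Q = I·t = 0.6720 × 4794.0 = 3222 C; n(e⁻) = 0.03339 mol.
n(Sn) = n(e⁻)/2 = 0.01669 mol, so m = 0.01669 × 118.71 = 1.982 g.
Volume = m/ρ = 1.982 / 7.29 = 0.2719 cm³.
Thickness = V/A = 0.2719 / 361 = 7.53 × 10⁻⁴ cm = 7.53 μm.

7.53 μm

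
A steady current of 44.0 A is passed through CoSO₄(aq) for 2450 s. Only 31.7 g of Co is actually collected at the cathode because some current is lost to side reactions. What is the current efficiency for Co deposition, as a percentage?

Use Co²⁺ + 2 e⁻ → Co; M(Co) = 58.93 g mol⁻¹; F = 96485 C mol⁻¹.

96.3 %

Q = I·t = 44.00 × 2450.0 = 107800 C; n(e⁻) = 107800/96485 = 1.117 mol.
Theoretical n(Co) = n(e⁻)/2 = 0.5586 mol, i.e. m_theo = 0.5586 × 58.93 = 32.92 g.
Efficiency = m_actual / m_theo = 31.7 / 32.92 = 96.3 %.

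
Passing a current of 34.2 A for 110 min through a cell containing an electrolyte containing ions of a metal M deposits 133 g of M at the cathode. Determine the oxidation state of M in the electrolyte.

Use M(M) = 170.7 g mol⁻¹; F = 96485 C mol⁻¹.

+3

Q = I·t = 34.20 A × 6600.0 s = 225700 C, so n(e⁻) = 225700/96485 = 2.339 mol.
n(M) deposited = 133 / 170.7 = 0.7791 mol.
Electrons per atom = n(e⁻)/n(M) = 2.339 / 0.7791 = 3.00 ≈ 3, so the ion is M³⁺.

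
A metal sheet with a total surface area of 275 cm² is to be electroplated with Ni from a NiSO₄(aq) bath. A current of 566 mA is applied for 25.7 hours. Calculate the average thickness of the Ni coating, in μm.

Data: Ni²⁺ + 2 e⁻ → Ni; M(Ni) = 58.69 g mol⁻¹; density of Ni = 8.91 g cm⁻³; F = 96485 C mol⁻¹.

65.0 μm

Q = I·t = 0.5660 × 92520 = 52370 C; n(e⁻) = 0.5427 mol.
n(Ni) = n(e⁻)/2 = 0.2714 mol, so m = 0.2714 × 58.69 = 15.93 g.
Volume = m/ρ = 15.93 / 8.91 = 1.788 cm³.
Thickness = V/A = 1.788 / 275 = 0.00650 cm = 65.0 μm.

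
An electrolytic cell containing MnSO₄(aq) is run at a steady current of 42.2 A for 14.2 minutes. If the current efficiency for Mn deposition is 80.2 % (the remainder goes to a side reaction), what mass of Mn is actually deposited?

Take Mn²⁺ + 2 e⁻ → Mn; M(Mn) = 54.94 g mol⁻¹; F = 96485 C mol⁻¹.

Q = I·t = 42.20 × 852.00 = 35950 C.
n(e⁻) = 35950/96485 = 0.3726 mol; theoretically n(Mn) = 0.3726/2 = 0.1863 mol, m_theo = 10.24 g.
At 80.2 % efficiency, m_actual = 0.802 × 10.24 = 8.21 g.

8.21 g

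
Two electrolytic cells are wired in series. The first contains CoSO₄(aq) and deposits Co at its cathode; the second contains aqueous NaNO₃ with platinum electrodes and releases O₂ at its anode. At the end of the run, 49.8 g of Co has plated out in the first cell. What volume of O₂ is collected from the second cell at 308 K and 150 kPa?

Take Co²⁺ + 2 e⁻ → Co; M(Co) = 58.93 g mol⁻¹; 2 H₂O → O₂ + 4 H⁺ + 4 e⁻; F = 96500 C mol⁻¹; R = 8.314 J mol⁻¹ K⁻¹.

7.21 L

n(Co) = 49.8 / 58.93 = 0.8451 mol, so n(e⁻) = 2 × 0.8451 = 1.690 mol.
The cells are in series, so the same 1.690 mol of electrons passes through the second cell.
2 H₂O → O₂ + 4 H⁺ + 4 e⁻ — 4 mol e⁻ per mol O₂, so n(O₂) = 1.690/4 = 0.4225 mol.
V = nRT/P = (0.4225 × 8.314 × 308) / (150 × 10³) = 0.00721 m³ = 7.21 L.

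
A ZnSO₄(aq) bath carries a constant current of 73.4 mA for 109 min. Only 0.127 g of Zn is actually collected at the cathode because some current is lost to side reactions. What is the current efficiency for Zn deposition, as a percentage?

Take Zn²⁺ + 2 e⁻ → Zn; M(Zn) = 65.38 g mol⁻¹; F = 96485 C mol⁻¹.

Q = I·t = 0.07340 × 6540.0 = 480.0 C; n(e⁻) = 480.0/96485 = 0.004975 mol.
Theoretical n(Zn) = n(e⁻)/2 = 0.002488 mol, i.e. m_theo = 0.002488 × 65.38 = 0.1626 g.
Efficiency = m_actual / m_theo = 0.127 / 0.1626 = 78.1 %.

78.1 %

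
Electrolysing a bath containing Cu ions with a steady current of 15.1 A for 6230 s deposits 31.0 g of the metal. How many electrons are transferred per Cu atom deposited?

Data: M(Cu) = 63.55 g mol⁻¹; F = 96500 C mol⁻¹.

2

Q = I·t = 15.10 A × 6230.0 s = 94070 C, so n(e⁻) = 94070/96500 = 0.9748 mol.
n(Cu) deposited = 31.0 / 63.55 = 0.4878 mol.
Electrons per atom = n(e⁻)/n(Cu) = 0.9748 / 0.4878 = 2.00 ≈ 2, so the ion is Cu²⁺.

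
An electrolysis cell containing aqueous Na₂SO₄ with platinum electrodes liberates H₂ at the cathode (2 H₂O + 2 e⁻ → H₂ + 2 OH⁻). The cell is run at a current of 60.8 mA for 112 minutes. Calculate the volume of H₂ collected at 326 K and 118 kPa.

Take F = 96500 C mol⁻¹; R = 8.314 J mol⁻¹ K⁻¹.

Q = I·t = 0.06080 A × 6720.0 s = 408.6 C.
n(e⁻) = Q/F = 408.6 / 96500 = 0.004234 mol.
2 electrons are transferred per H₂ molecule, so n(H₂) = 0.004234 / 2 = 0.002117 mol.
V = nRT/P = (0.002117 × 8.314 × 326) / (118 × 10³ Pa) = 4.86 × 10⁻⁵ m³ = 0.0486 L.

0.0486 L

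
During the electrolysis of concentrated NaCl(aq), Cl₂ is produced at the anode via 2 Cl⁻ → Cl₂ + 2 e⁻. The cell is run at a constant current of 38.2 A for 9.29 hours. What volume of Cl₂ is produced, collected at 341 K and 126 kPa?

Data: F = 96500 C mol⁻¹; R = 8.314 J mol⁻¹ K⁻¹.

149 L

Q = I·t = 38.20 A × 33444 s = 1278000 C.
n(e⁻) = Q/F = 1278000 / 96500 = 13.24 mol.
2 electrons are transferred per Cl₂ molecule, so n(Cl₂) = 13.24 / 2 = 6.619 mol.
V = nRT/P = (6.619 × 8.314 × 341) / (126 × 10³ Pa) = 0.149 m³ = 149 L.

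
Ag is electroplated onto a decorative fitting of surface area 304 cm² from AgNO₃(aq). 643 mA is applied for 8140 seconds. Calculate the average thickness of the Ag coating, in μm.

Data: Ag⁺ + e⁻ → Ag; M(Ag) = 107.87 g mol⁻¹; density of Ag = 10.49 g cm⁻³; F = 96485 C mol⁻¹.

Q = I·t = 0.6430 × 8140.0 = 5234 C; n(e⁻) = 0.05425 mol.
n(Ag) = n(e⁻)/1 = 0.05425 mol, so m = 0.05425 × 107.87 = 5.852 g.
Volume = m/ρ = 5.852 / 10.49 = 0.5578 cm³.
Thickness = V/A = 0.5578 / 304 = 0.00183 cm = 18.3 μm.

18.3 μm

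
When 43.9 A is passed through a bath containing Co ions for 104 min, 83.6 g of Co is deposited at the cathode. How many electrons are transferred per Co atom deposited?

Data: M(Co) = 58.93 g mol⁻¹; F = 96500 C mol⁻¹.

2

Q = I·t = 43.90 A × 6240.0 s = 273900 C, so n(e⁻) = 273900/96500 = 2.839 mol.
n(Co) deposited = 83.6 / 58.93 = 1.419 mol.
Electrons per atom = n(e⁻)/n(Co) = 2.839 / 1.419 = 2.00 ≈ 2, so the ion is Co²⁺.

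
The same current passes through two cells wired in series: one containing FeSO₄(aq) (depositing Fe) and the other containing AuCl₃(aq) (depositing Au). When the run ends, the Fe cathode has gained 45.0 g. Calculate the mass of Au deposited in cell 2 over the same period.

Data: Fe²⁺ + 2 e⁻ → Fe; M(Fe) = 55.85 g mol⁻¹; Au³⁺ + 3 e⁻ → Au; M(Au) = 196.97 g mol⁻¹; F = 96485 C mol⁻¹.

n(Fe) = 45.0 / 55.85 = 0.8057 mol.
Since Fe²⁺ + 2 e⁻ → Fe, n(e⁻) passed = 2 × 0.8057 = 1.611 mol.
Cells in series carry the same charge, so the same 1.611 mol of electrons passes through cell 2.
Au³⁺ + 3 e⁻ → Au, so n(Au) = 1.611 / 3 = 0.5372 mol.
m(Au) = 0.5372 × 196.97 = 106 g.

106 g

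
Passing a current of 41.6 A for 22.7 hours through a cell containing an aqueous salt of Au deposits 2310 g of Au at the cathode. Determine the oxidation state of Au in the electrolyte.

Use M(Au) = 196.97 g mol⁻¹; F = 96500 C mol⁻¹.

+3

Q = I·t = 41.60 A × 81720 s = 3400000 C, so n(e⁻) = 3400000/96500 = 35.23 mol.
n(Au) deposited = 2310 / 196.97 = 11.73 mol.
Electrons per atom = n(e⁻)/n(Au) = 35.23 / 11.73 = 3.00 ≈ 3, so the ion is Au³⁺.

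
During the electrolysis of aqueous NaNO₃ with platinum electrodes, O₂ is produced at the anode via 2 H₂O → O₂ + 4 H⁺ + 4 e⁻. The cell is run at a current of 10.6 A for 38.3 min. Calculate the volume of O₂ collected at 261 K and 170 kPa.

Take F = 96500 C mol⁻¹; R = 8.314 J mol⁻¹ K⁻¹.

0.806 L

Q = I·t = 10.60 A × 2298.0 s = 24360 C.
n(e⁻) = Q/F = 24360 / 96500 = 0.2524 mol.
4 electrons are transferred per O₂ molecule, so n(O₂) = 0.2524 / 4 = 0.06311 mol.
V = nRT/P = (0.06311 × 8.314 × 261) / (170 × 10³ Pa) = 8.06 × 10⁻⁴ m³ = 0.806 L.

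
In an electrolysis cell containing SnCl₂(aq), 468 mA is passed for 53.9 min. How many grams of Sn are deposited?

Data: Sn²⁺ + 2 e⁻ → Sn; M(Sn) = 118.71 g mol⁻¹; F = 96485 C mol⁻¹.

0.931 g

Q = I·t = 0.4680 A × 3234.0 s = 1514 C.
n(e⁻) = Q/F = 1514 / 96485 = 0.01569 mol.
Sn²⁺ + 2 e⁻ → Sn, so n(Sn) = n(e⁻)/2 = 0.007843 mol.
m = n·M = 0.007843 × 118.71 = 0.931 g.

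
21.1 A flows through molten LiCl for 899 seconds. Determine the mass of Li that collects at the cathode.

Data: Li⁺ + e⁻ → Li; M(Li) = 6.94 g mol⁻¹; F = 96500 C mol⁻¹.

Q = I·t = 21.10 A × 899.00 s = 18970 C.
n(e⁻) = Q/F = 18970 / 96500 = 0.1966 mol.
Li⁺ + e⁻ → Li, so n(Li) = n(e⁻)/1 = 0.1966 mol.
m = n·M = 0.1966 × 6.94 = 1.36 g.

1.36 g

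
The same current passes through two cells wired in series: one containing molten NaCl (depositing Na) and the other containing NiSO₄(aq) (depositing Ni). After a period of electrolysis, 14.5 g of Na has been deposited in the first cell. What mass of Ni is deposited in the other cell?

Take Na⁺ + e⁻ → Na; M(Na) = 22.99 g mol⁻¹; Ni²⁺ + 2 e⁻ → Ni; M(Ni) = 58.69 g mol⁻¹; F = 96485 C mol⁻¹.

n(Na) = 14.5 / 22.99 = 0.6307 mol.
Since Na⁺ + e⁻ → Na, n(e⁻) passed = 1 × 0.6307 = 0.6307 mol.
Cells in series carry the same charge, so the same 0.6307 mol of electrons passes through cell 2.
Ni²⁺ + 2 e⁻ → Ni, so n(Ni) = 0.6307 / 2 = 0.3154 mol.
m(Ni) = 0.3154 × 58.69 = 18.5 g.

18.5 g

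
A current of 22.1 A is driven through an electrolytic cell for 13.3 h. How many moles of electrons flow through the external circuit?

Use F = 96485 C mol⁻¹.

11.0 mol

Q = I·t = 22.10 A × 47880 s = 1058000 C.
n(e⁻) = Q/F = 1058000 / 96485 = 11.0 mol.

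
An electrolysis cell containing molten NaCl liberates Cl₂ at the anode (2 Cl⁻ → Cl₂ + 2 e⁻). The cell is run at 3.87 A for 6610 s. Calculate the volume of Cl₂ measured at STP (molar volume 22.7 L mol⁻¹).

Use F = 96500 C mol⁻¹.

Q = I·t = 3.870 A × 6610.0 s = 25580 C.
n(e⁻) = Q/F = 25580 / 96500 = 0.2651 mol.
2 electrons are transferred per Cl₂ molecule, so n(Cl₂) = 0.2651 / 2 = 0.1325 mol.
V = n × V_m = 0.1325 × 22.7 = 3.01 L.

3.01 L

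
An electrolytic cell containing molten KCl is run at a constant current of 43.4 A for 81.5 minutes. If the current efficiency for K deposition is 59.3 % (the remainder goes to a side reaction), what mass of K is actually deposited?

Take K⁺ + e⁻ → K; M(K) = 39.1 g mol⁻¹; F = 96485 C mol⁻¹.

51.0 g

Q = I·t = 43.40 × 4890.0 = 212200 C.
n(e⁻) = 212200/96485 = 2.200 mol; theoretically n(K) = 2.200/1 = 2.200 mol, m_theo = 86.00 g.
At 59.3 % efficiency, m_actual = 0.593 × 86.00 = 51.0 g.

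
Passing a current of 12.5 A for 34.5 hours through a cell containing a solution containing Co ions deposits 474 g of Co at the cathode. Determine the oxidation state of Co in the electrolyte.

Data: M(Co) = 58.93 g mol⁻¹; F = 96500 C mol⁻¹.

Q = I·t = 12.50 A × 124200 s = 1552000 C, so n(e⁻) = 1552000/96500 = 16.09 mol.
n(Co) deposited = 474 / 58.93 = 8.043 mol.
Electrons per atom = n(e⁻)/n(Co) = 16.09 / 8.043 = 2.00 ≈ 2, so the ion is Co²⁺.

+2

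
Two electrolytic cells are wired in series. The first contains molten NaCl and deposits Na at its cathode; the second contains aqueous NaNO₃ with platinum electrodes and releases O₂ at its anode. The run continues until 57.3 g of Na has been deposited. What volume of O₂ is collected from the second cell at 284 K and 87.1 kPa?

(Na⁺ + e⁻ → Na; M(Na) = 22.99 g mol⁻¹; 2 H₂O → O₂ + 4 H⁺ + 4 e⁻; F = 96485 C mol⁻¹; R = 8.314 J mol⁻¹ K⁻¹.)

n(Na) = 57.3 / 22.99 = 2.492 mol, so n(e⁻) = 1 × 2.492 = 2.492 mol.
The cells are in series, so the same 2.492 mol of electrons passes through the second cell.
2 H₂O → O₂ + 4 H⁺ + 4 e⁻ — 4 mol e⁻ per mol O₂, so n(O₂) = 2.492/4 = 0.6231 mol.
V = nRT/P = (0.6231 × 8.314 × 284) / (87.1 × 10³) = 0.0169 m³ = 16.9 L.

16.9 L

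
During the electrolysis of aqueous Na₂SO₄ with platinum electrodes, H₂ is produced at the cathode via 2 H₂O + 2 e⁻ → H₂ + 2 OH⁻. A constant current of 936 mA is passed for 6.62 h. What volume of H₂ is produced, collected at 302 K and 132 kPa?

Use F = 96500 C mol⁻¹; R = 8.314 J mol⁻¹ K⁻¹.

Q = I·t = 0.9360 A × 23832 s = 22310 C.
n(e⁻) = Q/F = 22310 / 96500 = 0.2312 mol.
2 electrons are transferred per H₂ molecule, so n(H₂) = 0.2312 / 2 = 0.1156 mol.
V = nRT/P = (0.1156 × 8.314 × 302) / (132 × 10³ Pa) = 0.00220 m³ = 2.20 L.

2.20 L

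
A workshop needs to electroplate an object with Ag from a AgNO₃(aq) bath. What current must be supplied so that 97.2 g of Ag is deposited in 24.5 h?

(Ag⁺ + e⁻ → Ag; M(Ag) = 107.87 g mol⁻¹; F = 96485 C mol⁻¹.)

n(Ag) = 97.2 / 107.87 = 0.9011 mol.
n(e⁻) = 1 × 0.9011 = 0.9011 mol.
Q = n(e⁻)·F = 0.9011 × 96485 = 86940 C.
I = Q/t = 86940 / 88200 s = 0.986 A.

0.986 A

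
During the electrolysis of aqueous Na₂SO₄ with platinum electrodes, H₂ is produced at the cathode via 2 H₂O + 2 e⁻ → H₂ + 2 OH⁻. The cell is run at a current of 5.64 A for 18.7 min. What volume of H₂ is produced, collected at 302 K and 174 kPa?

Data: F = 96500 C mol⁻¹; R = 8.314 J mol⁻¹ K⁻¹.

0.473 L

Q = I·t = 5.640 A × 1122.0 s = 6328 C.
n(e⁻) = Q/F = 6328 / 96500 = 0.06558 mol.
2 electrons are transferred per H₂ molecule, so n(H₂) = 0.06558 / 2 = 0.03279 mol.
V = nRT/P = (0.03279 × 8.314 × 302) / (174 × 10³ Pa) = 4.73 × 10⁻⁴ m³ = 0.473 L.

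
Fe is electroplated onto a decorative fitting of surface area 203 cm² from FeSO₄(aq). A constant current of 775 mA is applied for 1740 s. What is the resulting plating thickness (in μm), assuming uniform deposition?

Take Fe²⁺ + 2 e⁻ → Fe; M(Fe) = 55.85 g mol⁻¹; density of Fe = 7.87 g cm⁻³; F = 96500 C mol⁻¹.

2.44 μm

Q = I·t = 0.7750 × 1740.0 = 1348 C; n(e⁻) = 0.01397 mol.
n(Fe) = n(e⁻)/2 = 0.006987 mol, so m = 0.006987 × 55.85 = 0.3902 g.
Volume = m/ρ = 0.3902 / 7.87 = 0.04958 cm³.
Thickness = V/A = 0.04958 / 203 = 2.44 × 10⁻⁴ cm = 2.44 μm.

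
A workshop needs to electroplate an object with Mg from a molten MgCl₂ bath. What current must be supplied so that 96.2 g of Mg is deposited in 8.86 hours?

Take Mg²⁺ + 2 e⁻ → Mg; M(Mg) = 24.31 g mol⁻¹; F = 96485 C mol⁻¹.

23.9 A

n(Mg) = 96.2 / 24.31 = 3.957 mol.
n(e⁻) = 2 × 3.957 = 7.914 mol.
Q = n(e⁻)·F = 7.914 × 96485 = 763600 C.
I = Q/t = 763600 / 31896 s = 23.9 A.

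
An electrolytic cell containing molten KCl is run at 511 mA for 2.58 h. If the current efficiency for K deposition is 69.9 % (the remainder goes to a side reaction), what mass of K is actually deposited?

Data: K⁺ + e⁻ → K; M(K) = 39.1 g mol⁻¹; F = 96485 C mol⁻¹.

1.34 g

Q = I·t = 0.5110 × 9288.0 = 4746 C.
n(e⁻) = 4746/96485 = 0.04919 mol; theoretically n(K) = 0.04919/1 = 0.04919 mol, m_theo = 1.923 g.
At 69.9 % efficiency, m_actual = 0.699 × 1.923 = 1.34 g.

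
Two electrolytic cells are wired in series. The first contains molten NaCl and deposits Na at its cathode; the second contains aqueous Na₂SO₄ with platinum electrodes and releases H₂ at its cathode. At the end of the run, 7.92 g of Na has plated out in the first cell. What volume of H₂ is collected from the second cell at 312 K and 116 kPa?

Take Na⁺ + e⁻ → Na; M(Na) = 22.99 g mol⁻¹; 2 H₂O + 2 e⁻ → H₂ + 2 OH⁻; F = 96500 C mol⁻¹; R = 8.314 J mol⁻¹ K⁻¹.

n(Na) = 7.92 / 22.99 = 0.3445 mol, so n(e⁻) = 1 × 0.3445 = 0.3445 mol.
The cells are in series, so the same 0.3445 mol of electrons passes through the second cell.
2 H₂O + 2 e⁻ → H₂ + 2 OH⁻ — 2 mol e⁻ per mol H₂, so n(H₂) = 0.3445/2 = 0.1722 mol.
V = nRT/P = (0.1722 × 8.314 × 312) / (116 × 10³) = 0.00385 m³ = 3.85 L.

3.85 L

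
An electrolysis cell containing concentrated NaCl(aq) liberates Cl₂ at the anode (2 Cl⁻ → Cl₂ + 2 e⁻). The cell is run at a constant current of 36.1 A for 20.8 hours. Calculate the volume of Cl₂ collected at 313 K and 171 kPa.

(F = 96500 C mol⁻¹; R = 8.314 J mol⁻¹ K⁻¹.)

Q = I·t = 36.10 A × 74880 s = 2703000 C.
n(e⁻) = Q/F = 2703000 / 96500 = 28.01 mol.
2 electrons are transferred per Cl₂ molecule, so n(Cl₂) = 28.01 / 2 = 14.01 mol.
V = nRT/P = (14.01 × 8.314 × 313) / (171 × 10³ Pa) = 0.213 m³ = 213 L.

213 L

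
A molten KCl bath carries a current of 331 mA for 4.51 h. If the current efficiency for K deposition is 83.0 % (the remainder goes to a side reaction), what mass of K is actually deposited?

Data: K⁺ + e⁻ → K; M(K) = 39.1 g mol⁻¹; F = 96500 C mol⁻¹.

Q = I·t = 0.3310 × 16236 = 5374 C.
n(e⁻) = 5374/96500 = 0.05569 mol; theoretically n(K) = 0.05569/1 = 0.05569 mol, m_theo = 2.177 g.
At 83.0 % efficiency, m_actual = 0.830 × 2.177 = 1.81 g.

1.81 g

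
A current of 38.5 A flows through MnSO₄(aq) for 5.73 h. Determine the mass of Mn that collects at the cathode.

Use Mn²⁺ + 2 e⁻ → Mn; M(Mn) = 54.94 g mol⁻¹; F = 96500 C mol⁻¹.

Q = I·t = 38.50 A × 20628 s = 794200 C.
n(e⁻) = Q/F = 794200 / 96500 = 8.230 mol.
Mn²⁺ + 2 e⁻ → Mn, so n(Mn) = n(e⁻)/2 = 4.115 mol.
m = n·M = 4.115 × 54.94 = 226 g.

226 g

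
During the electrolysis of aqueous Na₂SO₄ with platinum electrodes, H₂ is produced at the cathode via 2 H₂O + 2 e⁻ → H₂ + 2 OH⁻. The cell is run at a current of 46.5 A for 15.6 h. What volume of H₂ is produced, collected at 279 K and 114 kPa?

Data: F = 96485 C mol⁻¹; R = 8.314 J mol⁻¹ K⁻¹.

275 L

Q = I·t = 46.50 A × 56160 s = 2611000 C.
n(e⁻) = Q/F = 2611000 / 96485 = 27.07 mol.
2 electrons are transferred per H₂ molecule, so n(H₂) = 27.07 / 2 = 13.53 mol.
V = nRT/P = (13.53 × 8.314 × 279) / (114 × 10³ Pa) = 0.275 m³ = 275 L.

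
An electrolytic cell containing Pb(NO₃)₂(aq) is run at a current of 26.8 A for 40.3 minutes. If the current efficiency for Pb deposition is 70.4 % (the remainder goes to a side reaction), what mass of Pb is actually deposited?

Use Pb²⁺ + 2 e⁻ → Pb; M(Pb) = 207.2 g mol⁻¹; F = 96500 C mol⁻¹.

Q = I·t = 26.80 × 2418.0 = 64800 C.
n(e⁻) = 64800/96500 = 0.6715 mol; theoretically n(Pb) = 0.6715/2 = 0.3358 mol, m_theo = 69.57 g.
At 70.4 % efficiency, m_actual = 0.704 × 69.57 = 49.0 g.

49.0 g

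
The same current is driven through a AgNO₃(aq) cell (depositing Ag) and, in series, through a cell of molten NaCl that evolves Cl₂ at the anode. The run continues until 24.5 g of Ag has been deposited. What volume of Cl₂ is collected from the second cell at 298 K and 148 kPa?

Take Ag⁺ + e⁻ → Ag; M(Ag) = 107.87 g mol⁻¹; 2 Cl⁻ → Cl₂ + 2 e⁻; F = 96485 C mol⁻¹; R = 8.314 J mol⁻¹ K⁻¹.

n(Ag) = 24.5 / 107.87 = 0.2271 mol, so n(e⁻) = 1 × 0.2271 = 0.2271 mol.
The cells are in series, so the same 0.2271 mol of electrons passes through the second cell.
2 Cl⁻ → Cl₂ + 2 e⁻ — 2 mol e⁻ per mol Cl₂, so n(Cl₂) = 0.2271/2 = 0.1136 mol.
V = nRT/P = (0.1136 × 8.314 × 298) / (148 × 10³) = 0.00190 m³ = 1.90 L.

1.90 L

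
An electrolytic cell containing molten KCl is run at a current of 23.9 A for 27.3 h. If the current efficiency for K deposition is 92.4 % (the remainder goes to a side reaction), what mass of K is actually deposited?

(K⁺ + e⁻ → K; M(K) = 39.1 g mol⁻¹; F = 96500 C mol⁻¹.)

879 g

Q = I·t = 23.90 × 98280 = 2349000 C.
n(e⁻) = 2349000/96500 = 24.34 mol; theoretically n(K) = 24.34/1 = 24.34 mol, m_theo = 951.7 g.
At 92.4 % efficiency, m_actual = 0.924 × 951.7 = 879 g.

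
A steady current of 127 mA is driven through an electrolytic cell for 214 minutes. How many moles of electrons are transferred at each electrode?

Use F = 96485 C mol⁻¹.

0.0169 mol

Q = I·t = 0.1270 A × 12840 s = 1631 C.
n(e⁻) = Q/F = 1631 / 96485 = 0.0169 mol.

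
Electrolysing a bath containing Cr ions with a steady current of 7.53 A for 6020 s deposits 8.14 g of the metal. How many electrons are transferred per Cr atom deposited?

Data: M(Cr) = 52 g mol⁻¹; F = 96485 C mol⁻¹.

Q = I·t = 7.530 A × 6020.0 s = 45330 C, so n(e⁻) = 45330/96485 = 0.4698 mol.
n(Cr) deposited = 8.14 / 52 = 0.1565 mol.
Electrons per atom = n(e⁻)/n(Cr) = 0.4698 / 0.1565 = 3.00 ≈ 3, so the ion is Cr³⁺.

3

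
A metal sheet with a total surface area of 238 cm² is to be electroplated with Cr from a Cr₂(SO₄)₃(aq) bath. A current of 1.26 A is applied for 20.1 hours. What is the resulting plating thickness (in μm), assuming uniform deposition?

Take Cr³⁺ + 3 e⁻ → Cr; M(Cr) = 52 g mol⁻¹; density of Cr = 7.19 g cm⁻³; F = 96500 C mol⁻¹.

95.7 μm

Q = I·t = 1.260 × 72360 = 91170 C; n(e⁻) = 0.9448 mol.
n(Cr) = n(e⁻)/3 = 0.3149 mol, so m = 0.3149 × 52 = 16.38 g.
Volume = m/ρ = 16.38 / 7.19 = 2.278 cm³.
Thickness = V/A = 2.278 / 238 = 0.00957 cm = 95.7 μm.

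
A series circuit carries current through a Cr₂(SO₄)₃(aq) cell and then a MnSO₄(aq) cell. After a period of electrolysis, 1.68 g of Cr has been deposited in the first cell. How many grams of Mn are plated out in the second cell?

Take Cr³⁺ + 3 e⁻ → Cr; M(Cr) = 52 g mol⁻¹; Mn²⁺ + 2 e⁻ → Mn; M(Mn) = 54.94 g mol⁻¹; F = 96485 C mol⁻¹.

2.66 g

n(Cr) = 1.68 / 52 = 0.03231 mol.
Since Cr³⁺ + 3 e⁻ → Cr, n(e⁻) passed = 3 × 0.03231 = 0.09692 mol.
Cells in series carry the same charge, so the same 0.09692 mol of electrons passes through cell 2.
Mn²⁺ + 2 e⁻ → Mn, so n(Mn) = 0.09692 / 2 = 0.04846 mol.
m(Mn) = 0.04846 × 54.94 = 2.66 g.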